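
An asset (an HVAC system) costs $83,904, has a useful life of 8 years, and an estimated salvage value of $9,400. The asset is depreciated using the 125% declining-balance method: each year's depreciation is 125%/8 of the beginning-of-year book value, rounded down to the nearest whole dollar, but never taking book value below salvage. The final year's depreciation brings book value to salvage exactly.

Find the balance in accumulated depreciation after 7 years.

$58,359

Depreciable base = $83,904 − $9,400 = $74,504.
Year 1: ⌊$83,904 × 125%/8⌋ = $13,110. Book value $70,794.
Year 2: ⌊$70,794 × 125%/8⌋ = $11,061. Book value $59,733.
Year 3: ⌊$59,733 × 125%/8⌋ = $9,333. Book value $50,400.
Year 4: ⌊$50,400 × 125%/8⌋ = $7,875. Book value $42,525.
Year 5: ⌊$42,525 × 125%/8⌋ = $6,644. Book value $35,881.
Year 6: ⌊$35,881 × 125%/8⌋ = $5,606. Book value $30,275.
Year 7: ⌊$30,275 × 125%/8⌋ = $4,730. Book value $25,545.
Accumulated through year 7 = $83,904 − $25,545 = $58,359.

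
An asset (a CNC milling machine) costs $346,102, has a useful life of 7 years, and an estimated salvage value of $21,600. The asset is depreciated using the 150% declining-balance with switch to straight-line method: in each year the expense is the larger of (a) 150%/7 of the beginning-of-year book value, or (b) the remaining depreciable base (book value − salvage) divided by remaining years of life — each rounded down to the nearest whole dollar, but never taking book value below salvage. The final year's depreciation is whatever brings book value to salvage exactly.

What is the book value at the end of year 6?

$58,171

Depreciable base = $346,102 − $21,600 = $324,502.
Year 1: DB = ⌊$346,102 × 150%/7⌋ = $74,164; SL = ⌊$324,502/7⌋ = $46,357 → take DB $74,164. Book value $271,938.
Year 2: DB = ⌊$271,938 × 150%/7⌋ = $58,272; SL = ⌊$250,338/6⌋ = $41,723 → take DB $58,272. Book value $213,666.
Year 3: DB = ⌊$213,666 × 150%/7⌋ = $45,785; SL = ⌊$192,066/5⌋ = $38,413 → take DB $45,785. Book value $167,881.
Year 4: DB = ⌊$167,881 × 150%/7⌋ = $35,974; SL = ⌊$146,281/4⌋ = $36,570 → take SL $36,570. Book value $131,311.
Year 5: DB = ⌊$131,311 × 150%/7⌋ = $28,138; SL = ⌊$109,711/3⌋ = $36,570 → take SL $36,570. Book value $94,741.
Year 6: DB = ⌊$94,741 × 150%/7⌋ = $20,301; SL = ⌊$73,141/2⌋ = $36,570 → take SL $36,570. Book value $58,171.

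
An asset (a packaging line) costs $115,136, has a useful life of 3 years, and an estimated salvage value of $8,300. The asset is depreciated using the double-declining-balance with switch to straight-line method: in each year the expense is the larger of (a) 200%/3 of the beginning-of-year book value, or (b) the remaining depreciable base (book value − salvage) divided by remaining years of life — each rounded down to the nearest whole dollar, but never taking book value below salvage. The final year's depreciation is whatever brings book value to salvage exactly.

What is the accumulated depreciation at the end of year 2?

$102,343

Depreciable base = $115,136 − $8,300 = $106,836.
Year 1: DB = ⌊$115,136 × 200%/3⌋ = $76,757; SL = ⌊$106,836/3⌋ = $35,612 → take DB $76,757. Book value $38,379.
Year 2: DB = ⌊$38,379 × 200%/3⌋ = $25,586; SL = ⌊$30,079/2⌋ = $15,039 → take DB $25,586. Book value $12,793.
Accumulated through year 2 = $115,136 − $12,793 = $102,343.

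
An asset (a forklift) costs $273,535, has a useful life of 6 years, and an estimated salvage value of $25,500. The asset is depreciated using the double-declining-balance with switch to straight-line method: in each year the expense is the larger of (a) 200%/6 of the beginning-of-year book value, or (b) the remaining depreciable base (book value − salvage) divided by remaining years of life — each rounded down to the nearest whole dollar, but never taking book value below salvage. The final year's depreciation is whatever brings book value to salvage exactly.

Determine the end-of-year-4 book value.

$54,032

Depreciable base = $273,535 − $25,500 = $248,035.
Year 1: DB = ⌊$273,535 × 200%/6⌋ = $91,178; SL = ⌊$248,035/6⌋ = $41,339 → take DB $91,178. Book value $182,357.
Year 2: DB = ⌊$182,357 × 200%/6⌋ = $60,785; SL = ⌊$156,857/5⌋ = $31,371 → take DB $60,785. Book value $121,572.
Year 3: DB = ⌊$121,572 × 200%/6⌋ = $40,524; SL = ⌊$96,072/4⌋ = $24,018 → take DB $40,524. Book value $81,048.
Year 4: DB = ⌊$81,048 × 200%/6⌋ = $27,016; SL = ⌊$55,548/3⌋ = $18,516 → take DB $27,016. Book value $54,032.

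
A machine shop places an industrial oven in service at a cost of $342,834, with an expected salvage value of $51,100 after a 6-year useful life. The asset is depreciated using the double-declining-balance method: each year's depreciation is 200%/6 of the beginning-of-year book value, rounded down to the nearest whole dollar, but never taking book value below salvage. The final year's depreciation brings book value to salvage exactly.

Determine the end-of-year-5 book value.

$51,100

Depreciable base = $342,834 − $51,100 = $291,734.
Year 1: ⌊$342,834 × 200%/6⌋ = $114,278. Book value $228,556.
Year 2: ⌊$228,556 × 200%/6⌋ = $76,185. Book value $152,371.
Year 3: ⌊$152,371 × 200%/6⌋ = $50,790. Book value $101,581.
Year 4: ⌊$101,581 × 200%/6⌋ = $33,860. Book value $67,721.
Year 5: ⌊$67,721 × 200%/6⌋ = $22,573, capped at $16,621. Book value $51,100.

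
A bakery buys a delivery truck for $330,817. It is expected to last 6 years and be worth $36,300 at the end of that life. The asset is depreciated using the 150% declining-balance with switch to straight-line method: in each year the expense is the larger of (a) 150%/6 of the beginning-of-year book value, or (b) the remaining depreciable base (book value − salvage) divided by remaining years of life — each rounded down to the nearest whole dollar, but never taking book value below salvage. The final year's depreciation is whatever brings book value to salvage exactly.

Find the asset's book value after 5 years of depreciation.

$70,487

Depreciable base = $330,817 − $36,300 = $294,517.
Year 1: DB = ⌊$330,817 × 150%/6⌋ = $82,704; SL = ⌊$294,517/6⌋ = $49,086 → take DB $82,704. Book value $248,113.
Year 2: DB = ⌊$248,113 × 150%/6⌋ = $62,028; SL = ⌊$211,813/5⌋ = $42,362 → take DB $62,028. Book value $186,085.
Year 3: DB = ⌊$186,085 × 150%/6⌋ = $46,521; SL = ⌊$149,785/4⌋ = $37,446 → take DB $46,521. Book value $139,564.
Year 4: DB = ⌊$139,564 × 150%/6⌋ = $34,891; SL = ⌊$103,264/3⌋ = $34,421 → take DB $34,891. Book value $104,673.
Year 5: DB = ⌊$104,673 × 150%/6⌋ = $26,168; SL = ⌊$68,373/2⌋ = $34,186 → take SL $34,186. Book value $70,487.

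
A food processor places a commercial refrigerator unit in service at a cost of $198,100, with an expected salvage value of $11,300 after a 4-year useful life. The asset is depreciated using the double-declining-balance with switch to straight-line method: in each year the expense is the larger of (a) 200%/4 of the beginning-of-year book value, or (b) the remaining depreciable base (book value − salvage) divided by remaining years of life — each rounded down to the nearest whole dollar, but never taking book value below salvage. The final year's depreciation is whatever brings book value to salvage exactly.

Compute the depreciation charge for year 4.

Depreciable base = $198,100 − $11,300 = $186,800.
Year 1: DB = ⌊$198,100 × 200%/4⌋ = $99,050; SL = ⌊$186,800/4⌋ = $46,700 → take DB $99,050. Book value $99,050.
Year 2: DB = ⌊$99,050 × 200%/4⌋ = $49,525; SL = ⌊$87,750/3⌋ = $29,250 → take DB $49,525. Book value $49,525.
Year 3: DB = ⌊$49,525 × 200%/4⌋ = $24,762; SL = ⌊$38,225/2⌋ = $19,112 → take DB $24,762. Book value $24,763.
Year 4 (final): $24,763 − $11,300 = $13,463. Book value $11,300.

$13,463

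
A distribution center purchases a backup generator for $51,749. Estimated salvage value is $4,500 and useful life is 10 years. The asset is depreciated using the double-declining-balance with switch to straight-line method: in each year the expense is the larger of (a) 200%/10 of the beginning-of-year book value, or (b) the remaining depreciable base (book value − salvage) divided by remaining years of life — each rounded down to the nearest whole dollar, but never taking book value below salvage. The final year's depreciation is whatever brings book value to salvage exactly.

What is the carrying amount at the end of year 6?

Depreciable base = $51,749 − $4,500 = $47,249.
Year 1: DB = ⌊$51,749 × 200%/10⌋ = $10,349; SL = ⌊$47,249/10⌋ = $4,724 → take DB $10,349. Book value $41,400.
Year 2: DB = ⌊$41,400 × 200%/10⌋ = $8,280; SL = ⌊$36,900/9⌋ = $4,100 → take DB $8,280. Book value $33,120.
Year 3: DB = ⌊$33,120 × 200%/10⌋ = $6,624; SL = ⌊$28,620/8⌋ = $3,577 → take DB $6,624. Book value $26,496.
Year 4: DB = ⌊$26,496 × 200%/10⌋ = $5,299; SL = ⌊$21,996/7⌋ = $3,142 → take DB $5,299. Book value $21,197.
Year 5: DB = ⌊$21,197 × 200%/10⌋ = $4,239; SL = ⌊$16,697/6⌋ = $2,782 → take DB $4,239. Book value $16,958.
Year 6: DB = ⌊$16,958 × 200%/10⌋ = $3,391; SL = ⌊$12,458/5⌋ = $2,491 → take DB $3,391. Book value $13,567.

$13,567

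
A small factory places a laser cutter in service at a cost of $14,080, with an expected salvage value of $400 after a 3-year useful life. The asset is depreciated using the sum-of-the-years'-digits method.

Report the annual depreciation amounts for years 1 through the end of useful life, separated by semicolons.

$6,840; $4,560; $2,280

Depreciable base = $14,080 − $400 = $13,680.
Sum of the years' digits = 3+2+1 = 6.
Year 1: $13,680 × 3/6 = $6,840. Book value $7,240.
Year 2: $13,680 × 2/6 = $4,560. Book value $2,680.
Year 3: $13,680 × 1/6 = $2,280. Book value $400.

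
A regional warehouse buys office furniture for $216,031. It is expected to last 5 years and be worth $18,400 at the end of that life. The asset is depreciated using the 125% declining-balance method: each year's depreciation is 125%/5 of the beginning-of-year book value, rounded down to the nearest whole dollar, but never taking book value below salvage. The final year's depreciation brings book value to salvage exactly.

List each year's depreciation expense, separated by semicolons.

Depreciable base = $216,031 − $18,400 = $197,631.
Year 1: ⌊$216,031 × 125%/5⌋ = $54,007. Book value $162,024.
Year 2: ⌊$162,024 × 125%/5⌋ = $40,506. Book value $121,518.
Year 3: ⌊$121,518 × 125%/5⌋ = $30,379. Book value $91,139.
Year 4: ⌊$91,139 × 125%/5⌋ = $22,784. Book value $68,355.
Year 5 (final): $68,355 − $18,400 = $49,955. Book value $18,400.

$54,007; $40,506; $30,379; $22,784; $49,955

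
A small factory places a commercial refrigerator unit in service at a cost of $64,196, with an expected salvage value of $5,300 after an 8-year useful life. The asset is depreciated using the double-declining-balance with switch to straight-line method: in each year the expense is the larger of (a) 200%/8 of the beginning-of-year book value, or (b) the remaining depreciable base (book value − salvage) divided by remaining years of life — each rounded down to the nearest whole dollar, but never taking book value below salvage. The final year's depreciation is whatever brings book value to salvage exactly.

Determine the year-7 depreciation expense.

$3,063

Depreciable base = $64,196 − $5,300 = $58,896.
Year 1: DB = ⌊$64,196 × 200%/8⌋ = $16,049; SL = ⌊$58,896/8⌋ = $7,362 → take DB $16,049. Book value $48,147.
Year 2: DB = ⌊$48,147 × 200%/8⌋ = $12,036; SL = ⌊$42,847/7⌋ = $6,121 → take DB $12,036. Book value $36,111.
Year 3: DB = ⌊$36,111 × 200%/8⌋ = $9,027; SL = ⌊$30,811/6⌋ = $5,135 → take DB $9,027. Book value $27,084.
Year 4: DB = ⌊$27,084 × 200%/8⌋ = $6,771; SL = ⌊$21,784/5⌋ = $4,356 → take DB $6,771. Book value $20,313.
Year 5: DB = ⌊$20,313 × 200%/8⌋ = $5,078; SL = ⌊$15,013/4⌋ = $3,753 → take DB $5,078. Book value $15,235.
Year 6: DB = ⌊$15,235 × 200%/8⌋ = $3,808; SL = ⌊$9,935/3⌋ = $3,311 → take DB $3,808. Book value $11,427.
Year 7: DB = ⌊$11,427 × 200%/8⌋ = $2,856; SL = ⌊$6,127/2⌋ = $3,063 → take SL $3,063. Book value $8,364.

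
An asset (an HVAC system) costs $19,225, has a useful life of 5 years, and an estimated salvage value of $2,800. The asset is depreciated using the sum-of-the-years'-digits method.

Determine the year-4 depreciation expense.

Depreciable base = $19,225 − $2,800 = $16,425.
Sum of the years' digits = 5+4+3+2+1 = 15.
Year 1: $16,425 × 5/15 = $5,475. Book value $13,750.
Year 2: $16,425 × 4/15 = $4,380. Book value $9,370.
Year 3: $16,425 × 3/15 = $3,285. Book value $6,085.
Year 4: $16,425 × 2/15 = $2,190. Book value $3,895.

$2,190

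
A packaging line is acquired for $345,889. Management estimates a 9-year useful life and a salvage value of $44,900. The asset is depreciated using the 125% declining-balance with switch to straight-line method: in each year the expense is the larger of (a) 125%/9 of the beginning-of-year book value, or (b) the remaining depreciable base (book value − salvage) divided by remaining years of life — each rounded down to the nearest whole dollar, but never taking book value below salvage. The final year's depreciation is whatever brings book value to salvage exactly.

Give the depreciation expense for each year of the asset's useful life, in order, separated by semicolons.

$48,040; $41,367; $35,622; $30,675; $29,057; $29,057; $29,057; $29,057; $29,057

Depreciable base = $345,889 − $44,900 = $300,989.
Year 1: DB = ⌊$345,889 × 125%/9⌋ = $48,040; SL = ⌊$300,989/9⌋ = $33,443 → take DB $48,040. Book value $297,849.
Year 2: DB = ⌊$297,849 × 125%/9⌋ = $41,367; SL = ⌊$252,949/8⌋ = $31,618 → take DB $41,367. Book value $256,482.
Year 3: DB = ⌊$256,482 × 125%/9⌋ = $35,622; SL = ⌊$211,582/7⌋ = $30,226 → take DB $35,622. Book value $220,860.
Year 4: DB = ⌊$220,860 × 125%/9⌋ = $30,675; SL = ⌊$175,960/6⌋ = $29,326 → take DB $30,675. Book value $190,185.
Year 5: DB = ⌊$190,185 × 125%/9⌋ = $26,414; SL = ⌊$145,285/5⌋ = $29,057 → take SL $29,057. Book value $161,128.
Year 6: DB = ⌊$161,128 × 125%/9⌋ = $22,378; SL = ⌊$116,228/4⌋ = $29,057 → take SL $29,057. Book value $132,071.
Year 7: DB = ⌊$132,071 × 125%/9⌋ = $18,343; SL = ⌊$87,171/3⌋ = $29,057 → take SL $29,057. Book value $103,014.
Year 8: DB = ⌊$103,014 × 125%/9⌋ = $14,307; SL = ⌊$58,114/2⌋ = $29,057 → take SL $29,057. Book value $73,957.
Year 9 (final): $73,957 − $44,900 = $29,057. Book value $44,900.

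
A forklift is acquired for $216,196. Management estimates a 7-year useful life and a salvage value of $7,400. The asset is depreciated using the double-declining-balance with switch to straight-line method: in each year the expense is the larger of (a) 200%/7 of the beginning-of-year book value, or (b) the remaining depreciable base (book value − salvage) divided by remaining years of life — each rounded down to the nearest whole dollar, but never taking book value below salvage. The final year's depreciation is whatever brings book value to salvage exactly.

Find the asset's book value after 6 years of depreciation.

$23,693

Depreciable base = $216,196 − $7,400 = $208,796.
Year 1: DB = ⌊$216,196 × 200%/7⌋ = $61,770; SL = ⌊$208,796/7⌋ = $29,828 → take DB $61,770. Book value $154,426.
Year 2: DB = ⌊$154,426 × 200%/7⌋ = $44,121; SL = ⌊$147,026/6⌋ = $24,504 → take DB $44,121. Book value $110,305.
Year 3: DB = ⌊$110,305 × 200%/7⌋ = $31,515; SL = ⌊$102,905/5⌋ = $20,581 → take DB $31,515. Book value $78,790.
Year 4: DB = ⌊$78,790 × 200%/7⌋ = $22,511; SL = ⌊$71,390/4⌋ = $17,847 → take DB $22,511. Book value $56,279.
Year 5: DB = ⌊$56,279 × 200%/7⌋ = $16,079; SL = ⌊$48,879/3⌋ = $16,293 → take SL $16,293. Book value $39,986.
Year 6: DB = ⌊$39,986 × 200%/7⌋ = $11,424; SL = ⌊$32,586/2⌋ = $16,293 → take SL $16,293. Book value $23,693.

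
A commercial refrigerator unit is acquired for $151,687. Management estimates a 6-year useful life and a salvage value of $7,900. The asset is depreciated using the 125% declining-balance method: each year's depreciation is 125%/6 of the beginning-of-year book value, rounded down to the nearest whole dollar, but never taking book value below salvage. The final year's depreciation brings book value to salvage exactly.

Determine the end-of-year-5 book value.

$47,171

Depreciable base = $151,687 − $7,900 = $143,787.
Year 1: ⌊$151,687 × 125%/6⌋ = $31,601. Book value $120,086.
Year 2: ⌊$120,086 × 125%/6⌋ = $25,017. Book value $95,069.
Year 3: ⌊$95,069 × 125%/6⌋ = $19,806. Book value $75,263.
Year 4: ⌊$75,263 × 125%/6⌋ = $15,679. Book value $59,584.
Year 5: ⌊$59,584 × 125%/6⌋ = $12,413. Book value $47,171.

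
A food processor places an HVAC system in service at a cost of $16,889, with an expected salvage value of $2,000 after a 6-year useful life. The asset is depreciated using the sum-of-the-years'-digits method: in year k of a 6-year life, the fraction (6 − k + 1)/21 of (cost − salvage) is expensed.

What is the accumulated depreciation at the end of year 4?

$12,762

Depreciable base = $16,889 − $2,000 = $14,889.
Sum of the years' digits = 6+5+4+3+2+1 = 21.
Year 1: $14,889 × 6/21 = $4,254. Book value $12,635.
Year 2: $14,889 × 5/21 = $3,545. Book value $9,090.
Year 3: $14,889 × 4/21 = $2,836. Book value $6,254.
Year 4: $14,889 × 3/21 = $2,127. Book value $4,127.
Accumulated through year 4 = $16,889 − $4,127 = $12,762.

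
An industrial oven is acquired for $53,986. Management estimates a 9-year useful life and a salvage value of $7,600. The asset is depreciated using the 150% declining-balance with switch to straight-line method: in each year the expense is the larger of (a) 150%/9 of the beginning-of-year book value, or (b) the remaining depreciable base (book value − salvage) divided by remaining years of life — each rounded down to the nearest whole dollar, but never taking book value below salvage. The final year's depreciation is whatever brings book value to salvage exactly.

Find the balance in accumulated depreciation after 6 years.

Depreciable base = $53,986 − $7,600 = $46,386.
Year 1: DB = ⌊$53,986 × 150%/9⌋ = $8,997; SL = ⌊$46,386/9⌋ = $5,154 → take DB $8,997. Book value $44,989.
Year 2: DB = ⌊$44,989 × 150%/9⌋ = $7,498; SL = ⌊$37,389/8⌋ = $4,673 → take DB $7,498. Book value $37,491.
Year 3: DB = ⌊$37,491 × 150%/9⌋ = $6,248; SL = ⌊$29,891/7⌋ = $4,270 → take DB $6,248. Book value $31,243.
Year 4: DB = ⌊$31,243 × 150%/9⌋ = $5,207; SL = ⌊$23,643/6⌋ = $3,940 → take DB $5,207. Book value $26,036.
Year 5: DB = ⌊$26,036 × 150%/9⌋ = $4,339; SL = ⌊$18,436/5⌋ = $3,687 → take DB $4,339. Book value $21,697.
Year 6: DB = ⌊$21,697 × 150%/9⌋ = $3,616; SL = ⌊$14,097/4⌋ = $3,524 → take DB $3,616. Book value $18,081.
Accumulated through year 6 = $53,986 − $18,081 = $35,905.

$35,905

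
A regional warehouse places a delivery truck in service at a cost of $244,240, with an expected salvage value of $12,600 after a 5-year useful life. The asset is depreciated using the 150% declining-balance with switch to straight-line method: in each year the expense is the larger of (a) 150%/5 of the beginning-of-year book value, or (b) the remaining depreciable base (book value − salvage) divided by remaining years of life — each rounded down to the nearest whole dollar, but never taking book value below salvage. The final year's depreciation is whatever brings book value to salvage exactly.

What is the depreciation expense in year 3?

Depreciable base = $244,240 − $12,600 = $231,640.
Year 1: DB = ⌊$244,240 × 150%/5⌋ = $73,272; SL = ⌊$231,640/5⌋ = $46,328 → take DB $73,272. Book value $170,968.
Year 2: DB = ⌊$170,968 × 150%/5⌋ = $51,290; SL = ⌊$158,368/4⌋ = $39,592 → take DB $51,290. Book value $119,678.
Year 3: DB = ⌊$119,678 × 150%/5⌋ = $35,903; SL = ⌊$107,078/3⌋ = $35,692 → take DB $35,903. Book value $83,775.

$35,903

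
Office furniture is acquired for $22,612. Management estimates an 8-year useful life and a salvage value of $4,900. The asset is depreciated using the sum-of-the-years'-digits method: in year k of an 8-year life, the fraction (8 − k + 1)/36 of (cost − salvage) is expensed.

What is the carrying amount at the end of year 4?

$9,820

Depreciable base = $22,612 − $4,900 = $17,712.
Sum of the years' digits = 8+7+6+5+4+3+2+1 = 36.
Year 1: $17,712 × 8/36 = $3,936. Book value $18,676.
Year 2: $17,712 × 7/36 = $3,444. Book value $15,232.
Year 3: $17,712 × 6/36 = $2,952. Book value $12,280.
Year 4: $17,712 × 5/36 = $2,460. Book value $9,820.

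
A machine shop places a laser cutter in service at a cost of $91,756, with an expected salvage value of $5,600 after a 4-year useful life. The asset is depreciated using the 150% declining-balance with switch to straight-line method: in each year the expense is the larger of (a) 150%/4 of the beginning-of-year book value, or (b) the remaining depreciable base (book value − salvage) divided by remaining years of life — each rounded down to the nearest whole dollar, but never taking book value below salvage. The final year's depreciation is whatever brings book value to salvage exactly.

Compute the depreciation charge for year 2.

$21,505

Depreciable base = $91,756 − $5,600 = $86,156.
Year 1: DB = ⌊$91,756 × 150%/4⌋ = $34,408; SL = ⌊$86,156/4⌋ = $21,539 → take DB $34,408. Book value $57,348.
Year 2: DB = ⌊$57,348 × 150%/4⌋ = $21,505; SL = ⌊$51,748/3⌋ = $17,249 → take DB $21,505. Book value $35,843.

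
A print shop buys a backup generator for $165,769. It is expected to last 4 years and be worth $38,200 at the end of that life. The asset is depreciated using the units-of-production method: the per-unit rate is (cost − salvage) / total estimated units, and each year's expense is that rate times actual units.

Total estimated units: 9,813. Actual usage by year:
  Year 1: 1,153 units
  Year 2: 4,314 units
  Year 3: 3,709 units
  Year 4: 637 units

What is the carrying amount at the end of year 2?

$94,698

Depreciable base = $165,769 − $38,200 = $127,569.
Rate = $127,569 / 9,813 units = $13 per unit.
Year 1: 1,153 × $13 = $14,989. Book value $150,780.
Year 2: 4,314 × $13 = $56,082. Book value $94,698.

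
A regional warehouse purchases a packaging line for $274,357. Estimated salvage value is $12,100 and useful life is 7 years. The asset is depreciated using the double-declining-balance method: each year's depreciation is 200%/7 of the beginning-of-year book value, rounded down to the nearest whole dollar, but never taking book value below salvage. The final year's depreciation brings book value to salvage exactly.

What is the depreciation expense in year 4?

$28,567

Depreciable base = $274,357 − $12,100 = $262,257.
Year 1: ⌊$274,357 × 200%/7⌋ = $78,387. Book value $195,970.
Year 2: ⌊$195,970 × 200%/7⌋ = $55,991. Book value $139,979.
Year 3: ⌊$139,979 × 200%/7⌋ = $39,994. Book value $99,985.
Year 4: ⌊$99,985 × 200%/7⌋ = $28,567. Book value $71,418.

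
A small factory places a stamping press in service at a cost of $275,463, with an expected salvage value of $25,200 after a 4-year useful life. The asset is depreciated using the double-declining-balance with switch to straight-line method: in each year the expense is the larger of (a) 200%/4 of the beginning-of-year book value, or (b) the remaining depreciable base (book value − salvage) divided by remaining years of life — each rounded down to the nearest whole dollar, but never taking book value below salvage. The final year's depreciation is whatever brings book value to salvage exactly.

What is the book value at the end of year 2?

Depreciable base = $275,463 − $25,200 = $250,263.
Year 1: DB = ⌊$275,463 × 200%/4⌋ = $137,731; SL = ⌊$250,263/4⌋ = $62,565 → take DB $137,731. Book value $137,732.
Year 2: DB = ⌊$137,732 × 200%/4⌋ = $68,866; SL = ⌊$112,532/3⌋ = $37,510 → take DB $68,866. Book value $68,866.

$68,866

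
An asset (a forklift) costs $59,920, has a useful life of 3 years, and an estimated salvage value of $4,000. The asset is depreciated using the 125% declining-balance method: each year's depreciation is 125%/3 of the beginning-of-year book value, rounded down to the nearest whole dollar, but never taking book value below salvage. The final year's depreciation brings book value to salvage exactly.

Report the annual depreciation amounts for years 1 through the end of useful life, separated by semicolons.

$24,966; $14,564; $16,390

Depreciable base = $59,920 − $4,000 = $55,920.
Year 1: ⌊$59,920 × 125%/3⌋ = $24,966. Book value $34,954.
Year 2: ⌊$34,954 × 125%/3⌋ = $14,564. Book value $20,390.
Year 3 (final): $20,390 − $4,000 = $16,390. Book value $4,000.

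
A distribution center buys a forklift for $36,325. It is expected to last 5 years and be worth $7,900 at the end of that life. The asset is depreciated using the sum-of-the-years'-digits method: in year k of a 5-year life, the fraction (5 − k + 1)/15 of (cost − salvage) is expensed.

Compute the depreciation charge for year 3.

Depreciable base = $36,325 − $7,900 = $28,425.
Sum of the years' digits = 5+4+3+2+1 = 15.
Year 1: $28,425 × 5/15 = $9,475. Book value $26,850.
Year 2: $28,425 × 4/15 = $7,580. Book value $19,270.
Year 3: $28,425 × 3/15 = $5,685. Book value $13,585.

$5,685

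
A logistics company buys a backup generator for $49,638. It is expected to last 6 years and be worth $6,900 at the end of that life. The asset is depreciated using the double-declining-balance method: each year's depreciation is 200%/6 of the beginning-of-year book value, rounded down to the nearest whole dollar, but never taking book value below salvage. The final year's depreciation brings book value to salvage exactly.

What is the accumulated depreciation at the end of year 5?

Depreciable base = $49,638 − $6,900 = $42,738.
Year 1: ⌊$49,638 × 200%/6⌋ = $16,546. Book value $33,092.
Year 2: ⌊$33,092 × 200%/6⌋ = $11,030. Book value $22,062.
Year 3: ⌊$22,062 × 200%/6⌋ = $7,354. Book value $14,708.
Year 4: ⌊$14,708 × 200%/6⌋ = $4,902. Book value $9,806.
Year 5: ⌊$9,806 × 200%/6⌋ = $3,268, capped at $2,906. Book value $6,900.
Accumulated through year 5 = $49,638 − $6,900 = $42,738.

$42,738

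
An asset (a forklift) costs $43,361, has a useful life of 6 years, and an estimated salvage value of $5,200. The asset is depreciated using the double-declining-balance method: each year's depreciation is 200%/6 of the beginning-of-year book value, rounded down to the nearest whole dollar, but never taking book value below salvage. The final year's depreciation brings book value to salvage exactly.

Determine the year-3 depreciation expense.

Depreciable base = $43,361 − $5,200 = $38,161.
Year 1: ⌊$43,361 × 200%/6⌋ = $14,453. Book value $28,908.
Year 2: ⌊$28,908 × 200%/6⌋ = $9,636. Book value $19,272.
Year 3: ⌊$19,272 × 200%/6⌋ = $6,424. Book value $12,848.

$6,424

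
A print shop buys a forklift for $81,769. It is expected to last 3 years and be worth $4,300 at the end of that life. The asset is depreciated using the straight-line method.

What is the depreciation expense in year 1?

Depreciable base = $81,769 − $4,300 = $77,469.
Annual expense = $77,469 / 3 = $25,823.

$25,823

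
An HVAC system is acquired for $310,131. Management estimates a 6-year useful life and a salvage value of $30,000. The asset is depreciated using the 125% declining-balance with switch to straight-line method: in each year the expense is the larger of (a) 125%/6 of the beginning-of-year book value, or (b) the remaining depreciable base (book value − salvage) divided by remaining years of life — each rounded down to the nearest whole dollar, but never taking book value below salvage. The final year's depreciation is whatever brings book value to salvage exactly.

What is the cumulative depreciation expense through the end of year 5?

$239,038

Depreciable base = $310,131 − $30,000 = $280,131.
Year 1: DB = ⌊$310,131 × 125%/6⌋ = $64,610; SL = ⌊$280,131/6⌋ = $46,688 → take DB $64,610. Book value $245,521.
Year 2: DB = ⌊$245,521 × 125%/6⌋ = $51,150; SL = ⌊$215,521/5⌋ = $43,104 → take DB $51,150. Book value $194,371.
Year 3: DB = ⌊$194,371 × 125%/6⌋ = $40,493; SL = ⌊$164,371/4⌋ = $41,092 → take SL $41,092. Book value $153,279.
Year 4: DB = ⌊$153,279 × 125%/6⌋ = $31,933; SL = ⌊$123,279/3⌋ = $41,093 → take SL $41,093. Book value $112,186.
Year 5: DB = ⌊$112,186 × 125%/6⌋ = $23,372; SL = ⌊$82,186/2⌋ = $41,093 → take SL $41,093. Book value $71,093.
Accumulated through year 5 = $310,131 − $71,093 = $239,038.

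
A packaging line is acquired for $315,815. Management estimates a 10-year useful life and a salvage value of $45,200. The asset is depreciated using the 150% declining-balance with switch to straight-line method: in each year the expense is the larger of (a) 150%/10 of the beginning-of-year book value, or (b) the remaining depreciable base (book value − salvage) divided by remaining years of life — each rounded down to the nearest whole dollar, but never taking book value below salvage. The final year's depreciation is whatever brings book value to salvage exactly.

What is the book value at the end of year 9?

$63,678

Depreciable base = $315,815 − $45,200 = $270,615.
Year 1: DB = ⌊$315,815 × 150%/10⌋ = $47,372; SL = ⌊$270,615/10⌋ = $27,061 → take DB $47,372. Book value $268,443.
Year 2: DB = ⌊$268,443 × 150%/10⌋ = $40,266; SL = ⌊$223,243/9⌋ = $24,804 → take DB $40,266. Book value $228,177.
Year 3: DB = ⌊$228,177 × 150%/10⌋ = $34,226; SL = ⌊$182,977/8⌋ = $22,872 → take DB $34,226. Book value $193,951.
Year 4: DB = ⌊$193,951 × 150%/10⌋ = $29,092; SL = ⌊$148,751/7⌋ = $21,250 → take DB $29,092. Book value $164,859.
Year 5: DB = ⌊$164,859 × 150%/10⌋ = $24,728; SL = ⌊$119,659/6⌋ = $19,943 → take DB $24,728. Book value $140,131.
Year 6: DB = ⌊$140,131 × 150%/10⌋ = $21,019; SL = ⌊$94,931/5⌋ = $18,986 → take DB $21,019. Book value $119,112.
Year 7: DB = ⌊$119,112 × 150%/10⌋ = $17,866; SL = ⌊$73,912/4⌋ = $18,478 → take SL $18,478. Book value $100,634.
Year 8: DB = ⌊$100,634 × 150%/10⌋ = $15,095; SL = ⌊$55,434/3⌋ = $18,478 → take SL $18,478. Book value $82,156.
Year 9: DB = ⌊$82,156 × 150%/10⌋ = $12,323; SL = ⌊$36,956/2⌋ = $18,478 → take SL $18,478. Book value $63,678.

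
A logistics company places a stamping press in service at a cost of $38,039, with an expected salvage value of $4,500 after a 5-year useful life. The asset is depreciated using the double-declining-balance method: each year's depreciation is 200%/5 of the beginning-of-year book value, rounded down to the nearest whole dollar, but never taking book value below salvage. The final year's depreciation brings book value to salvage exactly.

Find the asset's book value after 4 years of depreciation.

Depreciable base = $38,039 − $4,500 = $33,539.
Year 1: ⌊$38,039 × 200%/5⌋ = $15,215. Book value $22,824.
Year 2: ⌊$22,824 × 200%/5⌋ = $9,129. Book value $13,695.
Year 3: ⌊$13,695 × 200%/5⌋ = $5,478. Book value $8,217.
Year 4: ⌊$8,217 × 200%/5⌋ = $3,286. Book value $4,931.

$4,931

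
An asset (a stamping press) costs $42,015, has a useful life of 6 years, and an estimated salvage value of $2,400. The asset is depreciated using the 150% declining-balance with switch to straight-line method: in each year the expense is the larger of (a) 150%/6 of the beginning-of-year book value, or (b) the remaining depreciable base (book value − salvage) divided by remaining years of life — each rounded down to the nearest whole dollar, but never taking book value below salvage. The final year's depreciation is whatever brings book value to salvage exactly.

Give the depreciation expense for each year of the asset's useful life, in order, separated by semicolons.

$10,503; $7,878; $5,908; $5,108; $5,109; $5,109

Depreciable base = $42,015 − $2,400 = $39,615.
Year 1: DB = ⌊$42,015 × 150%/6⌋ = $10,503; SL = ⌊$39,615/6⌋ = $6,602 → take DB $10,503. Book value $31,512.
Year 2: DB = ⌊$31,512 × 150%/6⌋ = $7,878; SL = ⌊$29,112/5⌋ = $5,822 → take DB $7,878. Book value $23,634.
Year 3: DB = ⌊$23,634 × 150%/6⌋ = $5,908; SL = ⌊$21,234/4⌋ = $5,308 → take DB $5,908. Book value $17,726.
Year 4: DB = ⌊$17,726 × 150%/6⌋ = $4,431; SL = ⌊$15,326/3⌋ = $5,108 → take SL $5,108. Book value $12,618.
Year 5: DB = ⌊$12,618 × 150%/6⌋ = $3,154; SL = ⌊$10,218/2⌋ = $5,109 → take SL $5,109. Book value $7,509.
Year 6 (final): $7,509 − $2,400 = $5,109. Book value $2,400.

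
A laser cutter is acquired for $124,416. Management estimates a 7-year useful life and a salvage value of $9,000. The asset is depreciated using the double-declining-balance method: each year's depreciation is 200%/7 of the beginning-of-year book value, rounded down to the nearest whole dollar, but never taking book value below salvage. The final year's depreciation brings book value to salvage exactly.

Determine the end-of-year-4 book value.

$32,388

Depreciable base = $124,416 − $9,000 = $115,416.
Year 1: ⌊$124,416 × 200%/7⌋ = $35,547. Book value $88,869.
Year 2: ⌊$88,869 × 200%/7⌋ = $25,391. Book value $63,478.
Year 3: ⌊$63,478 × 200%/7⌋ = $18,136. Book value $45,342.
Year 4: ⌊$45,342 × 200%/7⌋ = $12,954. Book value $32,388.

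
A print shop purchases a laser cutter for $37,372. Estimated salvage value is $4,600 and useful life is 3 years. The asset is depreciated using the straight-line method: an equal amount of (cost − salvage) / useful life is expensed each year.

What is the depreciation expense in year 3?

Depreciable base = $37,372 − $4,600 = $32,772.
Annual expense = $32,772 / 3 = $10,924.

$10,924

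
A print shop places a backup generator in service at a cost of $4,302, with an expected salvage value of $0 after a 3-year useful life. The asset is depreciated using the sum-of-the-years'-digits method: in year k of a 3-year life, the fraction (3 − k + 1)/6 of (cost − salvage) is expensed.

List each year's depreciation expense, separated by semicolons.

Depreciable base = $4,302 − $0 = $4,302.
Sum of the years' digits = 3+2+1 = 6.
Year 1: $4,302 × 3/6 = $2,151. Book value $2,151.
Year 2: $4,302 × 2/6 = $1,434. Book value $717.
Year 3: $4,302 × 1/6 = $717. Book value $0.

$2,151; $1,434; $717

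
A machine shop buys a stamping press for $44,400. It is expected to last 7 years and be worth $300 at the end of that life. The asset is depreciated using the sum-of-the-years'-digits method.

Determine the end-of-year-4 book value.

Depreciable base = $44,400 − $300 = $44,100.
Sum of the years' digits = 7+6+5+4+3+2+1 = 28.
Year 1: $44,100 × 7/28 = $11,025. Book value $33,375.
Year 2: $44,100 × 6/28 = $9,450. Book value $23,925.
Year 3: $44,100 × 5/28 = $7,875. Book value $16,050.
Year 4: $44,100 × 4/28 = $6,300. Book value $9,750.

$9,750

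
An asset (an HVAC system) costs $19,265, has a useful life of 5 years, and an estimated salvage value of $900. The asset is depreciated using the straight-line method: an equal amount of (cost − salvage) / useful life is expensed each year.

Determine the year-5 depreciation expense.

Depreciable base = $19,265 − $900 = $18,365.
Annual expense = $18,365 / 5 = $3,673.

$3,673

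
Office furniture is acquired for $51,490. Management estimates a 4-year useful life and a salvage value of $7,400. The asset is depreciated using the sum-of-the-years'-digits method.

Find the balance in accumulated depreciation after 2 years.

$30,863

Depreciable base = $51,490 − $7,400 = $44,090.
Sum of the years' digits = 4+3+2+1 = 10.
Year 1: $44,090 × 4/10 = $17,636. Book value $33,854.
Year 2: $44,090 × 3/10 = $13,227. Book value $20,627.
Accumulated through year 2 = $51,490 − $20,627 = $30,863.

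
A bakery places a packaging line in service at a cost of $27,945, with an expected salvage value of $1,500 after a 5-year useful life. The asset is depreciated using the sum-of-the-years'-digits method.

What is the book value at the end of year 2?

$12,078

Depreciable base = $27,945 − $1,500 = $26,445.
Sum of the years' digits = 5+4+3+2+1 = 15.
Year 1: $26,445 × 5/15 = $8,815. Book value $19,130.
Year 2: $26,445 × 4/15 = $7,052. Book value $12,078.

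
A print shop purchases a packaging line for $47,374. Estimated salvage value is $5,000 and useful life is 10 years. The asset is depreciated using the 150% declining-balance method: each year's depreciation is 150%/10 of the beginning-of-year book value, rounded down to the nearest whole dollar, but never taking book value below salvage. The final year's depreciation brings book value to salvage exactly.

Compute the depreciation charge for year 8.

Depreciable base = $47,374 − $5,000 = $42,374.
Year 1: ⌊$47,374 × 150%/10⌋ = $7,106. Book value $40,268.
Year 2: ⌊$40,268 × 150%/10⌋ = $6,040. Book value $34,228.
Year 3: ⌊$34,228 × 150%/10⌋ = $5,134. Book value $29,094.
Year 4: ⌊$29,094 × 150%/10⌋ = $4,364. Book value $24,730.
Year 5: ⌊$24,730 × 150%/10⌋ = $3,709. Book value $21,021.
Year 6: ⌊$21,021 × 150%/10⌋ = $3,153. Book value $17,868.
Year 7: ⌊$17,868 × 150%/10⌋ = $2,680. Book value $15,188.
Year 8: ⌊$15,188 × 150%/10⌋ = $2,278. Book value $12,910.

$2,278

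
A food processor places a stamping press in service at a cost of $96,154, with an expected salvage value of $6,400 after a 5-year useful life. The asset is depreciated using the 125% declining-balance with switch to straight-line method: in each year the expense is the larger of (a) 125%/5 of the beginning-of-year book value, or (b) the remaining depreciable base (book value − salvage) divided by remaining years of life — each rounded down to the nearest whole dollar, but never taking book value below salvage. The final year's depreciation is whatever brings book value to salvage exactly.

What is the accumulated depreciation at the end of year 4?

Depreciable base = $96,154 − $6,400 = $89,754.
Year 1: DB = ⌊$96,154 × 125%/5⌋ = $24,038; SL = ⌊$89,754/5⌋ = $17,950 → take DB $24,038. Book value $72,116.
Year 2: DB = ⌊$72,116 × 125%/5⌋ = $18,029; SL = ⌊$65,716/4⌋ = $16,429 → take DB $18,029. Book value $54,087.
Year 3: DB = ⌊$54,087 × 125%/5⌋ = $13,521; SL = ⌊$47,687/3⌋ = $15,895 → take SL $15,895. Book value $38,192.
Year 4: DB = ⌊$38,192 × 125%/5⌋ = $9,548; SL = ⌊$31,792/2⌋ = $15,896 → take SL $15,896. Book value $22,296.
Accumulated through year 4 = $96,154 − $22,296 = $73,858.

$73,858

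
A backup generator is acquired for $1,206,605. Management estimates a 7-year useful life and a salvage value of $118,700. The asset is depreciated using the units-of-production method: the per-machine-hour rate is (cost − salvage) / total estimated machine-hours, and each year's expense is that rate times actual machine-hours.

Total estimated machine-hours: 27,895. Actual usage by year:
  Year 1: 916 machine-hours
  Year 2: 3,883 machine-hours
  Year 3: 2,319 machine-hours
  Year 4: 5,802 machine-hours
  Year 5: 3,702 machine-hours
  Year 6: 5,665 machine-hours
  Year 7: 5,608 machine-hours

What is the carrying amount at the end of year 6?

$337,412

Depreciable base = $1,206,605 − $118,700 = $1,087,905.
Rate = $1,087,905 / 27,895 machine-hours = $39 per machine-hour.
Year 1: 916 × $39 = $35,724. Book value $1,170,881.
Year 2: 3,883 × $39 = $151,437. Book value $1,019,444.
Year 3: 2,319 × $39 = $90,441. Book value $929,003.
Year 4: 5,802 × $39 = $226,278. Book value $702,725.
Year 5: 3,702 × $39 = $144,378. Book value $558,347.
Year 6: 5,665 × $39 = $220,935. Book value $337,412.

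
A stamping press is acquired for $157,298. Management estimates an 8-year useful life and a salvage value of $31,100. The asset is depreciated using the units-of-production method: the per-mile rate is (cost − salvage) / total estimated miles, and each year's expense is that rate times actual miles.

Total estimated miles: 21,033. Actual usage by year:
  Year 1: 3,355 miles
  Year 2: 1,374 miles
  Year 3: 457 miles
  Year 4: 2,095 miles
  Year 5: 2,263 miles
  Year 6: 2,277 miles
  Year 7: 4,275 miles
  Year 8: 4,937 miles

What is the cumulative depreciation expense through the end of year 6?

$70,926

Depreciable base = $157,298 − $31,100 = $126,198.
Rate = $126,198 / 21,033 miles = $6 per mile.
Year 1: 3,355 × $6 = $20,130. Book value $137,168.
Year 2: 1,374 × $6 = $8,244. Book value $128,924.
Year 3: 457 × $6 = $2,742. Book value $126,182.
Year 4: 2,095 × $6 = $12,570. Book value $113,612.
Year 5: 2,263 × $6 = $13,578. Book value $100,034.
Year 6: 2,277 × $6 = $13,662. Book value $86,372.
Accumulated through year 6 = $157,298 − $86,372 = $70,926.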